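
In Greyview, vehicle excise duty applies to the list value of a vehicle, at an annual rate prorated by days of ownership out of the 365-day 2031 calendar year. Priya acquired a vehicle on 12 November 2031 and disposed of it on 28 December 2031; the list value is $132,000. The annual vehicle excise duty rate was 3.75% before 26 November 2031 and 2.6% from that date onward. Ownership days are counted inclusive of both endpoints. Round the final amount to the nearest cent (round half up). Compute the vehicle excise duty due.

12 November – 25 November 2031: 14 days at 3.75% → $132,000 × 3.75% × 14/365 = $189.8630
26 November – 28 December 2031: 33 days at 2.6% → $132,000 × 2.6% × 33/365 = $310.2904
Total = $500.1534

$500.15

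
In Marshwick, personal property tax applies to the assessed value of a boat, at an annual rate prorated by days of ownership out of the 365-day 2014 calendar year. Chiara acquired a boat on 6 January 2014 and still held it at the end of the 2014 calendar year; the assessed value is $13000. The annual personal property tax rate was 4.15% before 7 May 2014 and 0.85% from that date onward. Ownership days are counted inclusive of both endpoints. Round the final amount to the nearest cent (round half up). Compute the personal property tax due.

6 January – 6 May 2014: 121 days at 4.15% → $13000 × 4.15% × 121/365 = $178.8479
7 May – 31 December 2014: 239 days at 0.85% → $13000 × 0.85% × 239/365 = $72.3548
Total = $251.2027

$251.20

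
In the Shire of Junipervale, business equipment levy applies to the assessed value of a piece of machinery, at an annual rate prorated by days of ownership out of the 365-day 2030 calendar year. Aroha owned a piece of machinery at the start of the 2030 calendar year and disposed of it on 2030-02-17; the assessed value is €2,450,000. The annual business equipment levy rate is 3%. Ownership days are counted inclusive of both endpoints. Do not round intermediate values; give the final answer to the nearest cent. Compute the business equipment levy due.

€9,665.75

Days held (2030-01-01 to 2030-02-17): 48 out of 365
Tax = €2,450,000 × 3% × 48/365 = €9,665.7534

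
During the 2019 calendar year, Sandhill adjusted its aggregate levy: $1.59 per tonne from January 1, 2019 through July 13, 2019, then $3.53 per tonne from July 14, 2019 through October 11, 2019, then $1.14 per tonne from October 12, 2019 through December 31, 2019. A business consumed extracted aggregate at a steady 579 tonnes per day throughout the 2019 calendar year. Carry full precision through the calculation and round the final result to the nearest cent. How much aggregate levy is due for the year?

January 1 – July 13, 2019: 194 days × 579 tonnes/day = 112,326 tonnes at $1.59/tonne → $178598.34
July 14 – October 11, 2019: 90 days × 579 tonnes/day = 52,110 tonnes at $3.53/tonne → $183948.30
October 12 – December 31, 2019: 81 days × 579 tonnes/day = 46,899 tonnes at $1.14/tonne → $53464.86

$416011.50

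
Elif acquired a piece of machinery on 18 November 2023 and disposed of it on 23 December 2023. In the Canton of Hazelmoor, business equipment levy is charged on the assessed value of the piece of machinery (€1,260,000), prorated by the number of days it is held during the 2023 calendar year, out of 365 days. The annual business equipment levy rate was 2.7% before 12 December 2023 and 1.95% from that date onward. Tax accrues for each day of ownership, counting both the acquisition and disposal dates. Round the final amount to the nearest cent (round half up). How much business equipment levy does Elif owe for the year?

18 November – 11 December 2023: 24 days at 2.7% → €1,260,000 × 2.7% × 24/365 = €2,236.9315
12 December – 23 December 2023: 12 days at 1.95% → €1,260,000 × 1.95% × 12/365 = €807.7808
Total = €3,044.7123

€3,044.71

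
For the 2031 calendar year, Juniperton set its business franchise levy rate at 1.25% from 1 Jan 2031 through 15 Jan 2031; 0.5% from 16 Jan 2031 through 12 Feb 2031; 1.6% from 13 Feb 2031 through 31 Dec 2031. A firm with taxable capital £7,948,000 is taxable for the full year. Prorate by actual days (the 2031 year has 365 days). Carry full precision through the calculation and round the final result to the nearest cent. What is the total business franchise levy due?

£119,317.99

1 Jan – 15 Jan 2031: 15 days at 1.25% → £7,948,000 × 1.25% × 15/365 = £4,082.8767
16 Jan – 12 Feb 2031: 28 days at 0.5% → £7,948,000 × 0.5% × 28/365 = £3,048.5479
13 Feb – 31 Dec 2031: 322 days at 1.6% → £7,948,000 × 1.6% × 322/365 = £112,186.5644
Total = £119,317.9890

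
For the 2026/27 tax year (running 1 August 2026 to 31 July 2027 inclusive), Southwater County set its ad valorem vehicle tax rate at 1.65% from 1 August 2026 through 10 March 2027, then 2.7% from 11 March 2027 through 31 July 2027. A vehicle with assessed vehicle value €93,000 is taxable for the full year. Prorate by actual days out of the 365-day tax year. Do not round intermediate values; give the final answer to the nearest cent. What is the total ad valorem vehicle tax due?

1 August 2026 – 10 March 2027: 222 days at 1.65% → €93,000 × 1.65% × 222/365 = €933.3123
11 March – 31 July 2027: 143 days at 2.7% → €93,000 × 2.7% × 143/365 = €983.7616
Total = €1,917.0740

€1,917.07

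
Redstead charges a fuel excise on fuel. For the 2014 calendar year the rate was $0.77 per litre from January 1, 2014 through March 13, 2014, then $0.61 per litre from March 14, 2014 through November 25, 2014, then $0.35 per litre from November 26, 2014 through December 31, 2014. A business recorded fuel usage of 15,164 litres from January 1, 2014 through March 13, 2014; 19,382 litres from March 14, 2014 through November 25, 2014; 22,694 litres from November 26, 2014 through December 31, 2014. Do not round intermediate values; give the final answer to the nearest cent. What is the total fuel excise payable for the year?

January 1 – March 13, 2014: 15,164 litres at $0.77/litre → $11,676.28
March 14 – November 25, 2014: 19,382 litres at $0.61/litre → $11,823.02
November 26 – December 31, 2014: 22,694 litres at $0.35/litre → $7,942.90

$31,442.20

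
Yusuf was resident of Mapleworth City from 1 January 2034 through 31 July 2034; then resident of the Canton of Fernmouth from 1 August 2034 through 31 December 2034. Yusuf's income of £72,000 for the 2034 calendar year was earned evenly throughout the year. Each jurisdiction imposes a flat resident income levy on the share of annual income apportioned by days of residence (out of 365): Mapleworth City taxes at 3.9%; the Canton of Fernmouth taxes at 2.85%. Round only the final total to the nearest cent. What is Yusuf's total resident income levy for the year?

Mapleworth City, 1 January – 31 July 2034: 212 days → £72,000 × 3.9% × 212/365 = £1,630.9479
The Canton of Fernmouth, 1 August – 31 December 2034: 153 days → £72,000 × 2.85% × 153/365 = £860.1534
Total = £2,491.1014

£2,491.10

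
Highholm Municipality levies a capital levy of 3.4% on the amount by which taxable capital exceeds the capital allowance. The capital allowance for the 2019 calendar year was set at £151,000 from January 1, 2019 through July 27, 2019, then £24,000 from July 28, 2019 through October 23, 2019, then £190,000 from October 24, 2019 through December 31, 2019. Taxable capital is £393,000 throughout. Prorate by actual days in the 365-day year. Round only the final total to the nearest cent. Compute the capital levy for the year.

£9,018.38

January 1 – July 27, 2019: 208 days, exemption £151,000 → (£393,000 − £151,000) × 3.4% × 208/365 = £4,688.8329
July 28 – October 23, 2019: 88 days, exemption £24,000 → (£393,000 − £24,000) × 3.4% × 88/365 = £3,024.7890
October 24 – December 31, 2019: 69 days, exemption £190,000 → (£393,000 − £190,000) × 3.4% × 69/365 = £1,304.7616
Total = £9,018.3836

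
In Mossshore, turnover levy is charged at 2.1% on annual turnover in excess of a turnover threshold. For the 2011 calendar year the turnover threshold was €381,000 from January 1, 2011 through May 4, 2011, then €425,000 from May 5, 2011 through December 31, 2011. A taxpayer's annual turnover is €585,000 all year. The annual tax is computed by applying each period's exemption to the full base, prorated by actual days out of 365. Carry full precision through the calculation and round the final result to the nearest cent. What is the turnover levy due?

€3,673.91

January 1 – May 4, 2011: 124 days, exemption €381,000 → (€585,000 − €381,000) × 2.1% × 124/365 = €1,455.3863
May 5 – December 31, 2011: 241 days, exemption €425,000 → (€585,000 − €425,000) × 2.1% × 241/365 = €2,218.5205
Total = €3,673.9068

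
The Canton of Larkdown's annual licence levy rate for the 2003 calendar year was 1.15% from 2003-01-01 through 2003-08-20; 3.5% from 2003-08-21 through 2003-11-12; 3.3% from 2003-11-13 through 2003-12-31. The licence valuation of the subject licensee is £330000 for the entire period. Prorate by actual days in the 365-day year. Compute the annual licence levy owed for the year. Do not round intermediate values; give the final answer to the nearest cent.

£6532.19

2003-01-01 to 2003-08-20: 232 days at 1.15% → £330000 × 1.15% × 232/365 = £2412.1644
2003-08-21 to 2003-11-12: 84 days at 3.5% → £330000 × 3.5% × 84/365 = £2658.0822
2003-11-13 to 2003-12-31: 49 days at 3.3% → £330000 × 3.3% × 49/365 = £1461.9452
Total = £6532.1918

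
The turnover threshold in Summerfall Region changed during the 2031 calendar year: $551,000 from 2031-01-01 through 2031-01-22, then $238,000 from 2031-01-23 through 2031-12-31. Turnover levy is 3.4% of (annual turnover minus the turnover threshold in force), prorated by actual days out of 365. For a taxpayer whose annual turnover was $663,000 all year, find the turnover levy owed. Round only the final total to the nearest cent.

$13,808.56

2031-01-01 to 2031-01-22: 22 days, exemption $551,000 → ($663,000 − $551,000) × 3.4% × 22/365 = $229.5233
2031-01-23 to 2031-12-31: 343 days, exemption $238,000 → ($663,000 − $238,000) × 3.4% × 343/365 = $13,579.0411
Total = $13,808.5644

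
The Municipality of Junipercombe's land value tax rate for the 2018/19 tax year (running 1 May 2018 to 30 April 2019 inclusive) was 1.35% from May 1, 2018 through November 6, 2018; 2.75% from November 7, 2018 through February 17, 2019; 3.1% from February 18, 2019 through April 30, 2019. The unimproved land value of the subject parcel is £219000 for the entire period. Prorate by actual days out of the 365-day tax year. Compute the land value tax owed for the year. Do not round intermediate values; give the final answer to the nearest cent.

£4577.70

May 1 – November 6, 2018: 190 days at 1.35% → £219000 × 1.35% × 190/365 = £1539.0000
November 7, 2018 – February 17, 2019: 103 days at 2.75% → £219000 × 2.75% × 103/365 = £1699.5000
February 18 – April 30, 2019: 72 days at 3.1% → £219000 × 3.1% × 72/365 = £1339.2000
Total = £4577.7000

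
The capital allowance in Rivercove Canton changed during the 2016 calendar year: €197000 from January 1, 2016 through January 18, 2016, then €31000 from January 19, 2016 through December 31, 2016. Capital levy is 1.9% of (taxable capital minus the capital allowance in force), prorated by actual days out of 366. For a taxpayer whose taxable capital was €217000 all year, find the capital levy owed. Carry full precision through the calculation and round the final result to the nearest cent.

€3378.89

January 1 – January 18, 2016: 18 days, exemption €197000 → (€217000 − €197000) × 1.9% × 18/366 = €18.6885
January 19 – December 31, 2016: 348 days, exemption €31000 → (€217000 − €31000) × 1.9% × 348/366 = €3360.1967
Total = €3378.8852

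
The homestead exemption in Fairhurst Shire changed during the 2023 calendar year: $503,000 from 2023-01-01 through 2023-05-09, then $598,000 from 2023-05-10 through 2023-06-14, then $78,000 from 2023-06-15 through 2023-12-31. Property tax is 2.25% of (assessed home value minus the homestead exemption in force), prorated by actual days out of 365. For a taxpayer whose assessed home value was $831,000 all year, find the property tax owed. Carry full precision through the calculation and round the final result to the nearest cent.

2023-01-01 to 2023-05-09: 129 days, exemption $503,000 → ($831,000 − $503,000) × 2.25% × 129/365 = $2,608.2740
2023-05-10 to 2023-06-14: 36 days, exemption $598,000 → ($831,000 − $598,000) × 2.25% × 36/365 = $517.0685
2023-06-15 to 2023-12-31: 200 days, exemption $78,000 → ($831,000 − $78,000) × 2.25% × 200/365 = $9,283.5616
Total = $12,408.9041

$12,408.90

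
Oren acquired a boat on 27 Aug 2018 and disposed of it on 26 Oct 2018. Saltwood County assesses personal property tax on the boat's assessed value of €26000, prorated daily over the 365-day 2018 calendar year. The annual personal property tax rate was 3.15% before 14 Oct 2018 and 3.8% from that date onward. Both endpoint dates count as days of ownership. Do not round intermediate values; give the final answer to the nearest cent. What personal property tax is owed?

27 Aug – 13 Oct 2018: 48 days at 3.15% → €26000 × 3.15% × 48/365 = €107.7041
14 Oct – 26 Oct 2018: 13 days at 3.8% → €26000 × 3.8% × 13/365 = €35.1890
Total = €142.8932

€142.89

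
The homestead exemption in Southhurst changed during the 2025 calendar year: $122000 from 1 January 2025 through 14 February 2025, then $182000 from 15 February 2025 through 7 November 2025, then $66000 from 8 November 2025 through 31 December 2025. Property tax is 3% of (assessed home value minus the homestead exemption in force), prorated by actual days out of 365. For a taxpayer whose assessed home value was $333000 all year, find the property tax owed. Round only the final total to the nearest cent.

1 January – 14 February 2025: 45 days, exemption $122000 → ($333000 − $122000) × 3% × 45/365 = $780.4110
15 February – 7 November 2025: 266 days, exemption $182000 → ($333000 − $182000) × 3% × 266/365 = $3301.3151
8 November – 31 December 2025: 54 days, exemption $66000 → ($333000 − $66000) × 3% × 54/365 = $1185.0411
Total = $5266.7671

$5266.77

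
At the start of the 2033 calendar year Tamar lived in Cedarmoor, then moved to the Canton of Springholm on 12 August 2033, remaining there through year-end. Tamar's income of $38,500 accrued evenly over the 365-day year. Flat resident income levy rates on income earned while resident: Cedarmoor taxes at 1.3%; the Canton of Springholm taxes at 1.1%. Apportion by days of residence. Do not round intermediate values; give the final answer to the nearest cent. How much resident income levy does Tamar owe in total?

Cedarmoor, 1 January – 11 August 2033: 223 days → $38,500 × 1.3% × 223/365 = $305.7849
The Canton of Springholm, 12 August – 31 December 2033: 142 days → $38,500 × 1.1% × 142/365 = $164.7589
Total = $470.5438

$470.54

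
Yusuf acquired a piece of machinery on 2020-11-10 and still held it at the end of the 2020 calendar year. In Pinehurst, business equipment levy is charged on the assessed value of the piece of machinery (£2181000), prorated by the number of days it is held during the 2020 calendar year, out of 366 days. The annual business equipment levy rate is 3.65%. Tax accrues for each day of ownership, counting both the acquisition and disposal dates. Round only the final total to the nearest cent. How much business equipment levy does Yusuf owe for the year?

Days held (2020-11-10 to 2020-12-31): 52 out of 366
Tax = £2181000 × 3.65% × 52/366 = £11310.2131

£11310.21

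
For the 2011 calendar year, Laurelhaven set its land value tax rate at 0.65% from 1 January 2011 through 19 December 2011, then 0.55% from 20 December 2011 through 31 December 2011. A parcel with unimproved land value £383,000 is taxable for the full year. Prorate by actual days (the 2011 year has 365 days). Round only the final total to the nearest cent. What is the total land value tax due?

1 January – 19 December 2011: 353 days at 0.65% → £383,000 × 0.65% × 353/365 = £2,407.6534
20 December – 31 December 2011: 12 days at 0.55% → £383,000 × 0.55% × 12/365 = £69.2548
Total = £2,476.9082

£2,476.91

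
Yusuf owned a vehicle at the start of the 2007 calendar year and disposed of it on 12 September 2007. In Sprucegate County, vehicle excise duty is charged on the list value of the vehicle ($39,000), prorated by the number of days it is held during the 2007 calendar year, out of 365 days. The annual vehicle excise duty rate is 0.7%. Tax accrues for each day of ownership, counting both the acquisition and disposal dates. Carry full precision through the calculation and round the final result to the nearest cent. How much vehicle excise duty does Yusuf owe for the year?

Days held (1 January – 12 September 2007): 255 out of 365
Tax = $39,000 × 0.7% × 255/365 = $190.7260

$190.73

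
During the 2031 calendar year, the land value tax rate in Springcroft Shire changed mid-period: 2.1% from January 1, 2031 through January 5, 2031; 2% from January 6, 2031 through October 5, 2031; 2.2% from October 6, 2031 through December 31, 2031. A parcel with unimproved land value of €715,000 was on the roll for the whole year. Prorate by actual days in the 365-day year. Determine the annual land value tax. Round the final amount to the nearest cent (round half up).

€14,650.64

January 1 – January 5, 2031: 5 days at 2.1% → €715,000 × 2.1% × 5/365 = €205.6849
January 6 – October 5, 2031: 273 days at 2% → €715,000 × 2% × 273/365 = €10,695.6164
October 6 – December 31, 2031: 87 days at 2.2% → €715,000 × 2.2% × 87/365 = €3,749.3425
Total = €14,650.6438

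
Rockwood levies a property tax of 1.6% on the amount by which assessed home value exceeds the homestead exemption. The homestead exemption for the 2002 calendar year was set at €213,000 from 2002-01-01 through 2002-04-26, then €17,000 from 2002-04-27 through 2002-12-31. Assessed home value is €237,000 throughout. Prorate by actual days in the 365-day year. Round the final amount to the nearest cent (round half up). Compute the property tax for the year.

2002-01-01 to 2002-04-26: 116 days, exemption €213,000 → (€237,000 − €213,000) × 1.6% × 116/365 = €122.0384
2002-04-27 to 2002-12-31: 249 days, exemption €17,000 → (€237,000 − €17,000) × 1.6% × 249/365 = €2,401.3151
Total = €2,523.3534

€2,523.35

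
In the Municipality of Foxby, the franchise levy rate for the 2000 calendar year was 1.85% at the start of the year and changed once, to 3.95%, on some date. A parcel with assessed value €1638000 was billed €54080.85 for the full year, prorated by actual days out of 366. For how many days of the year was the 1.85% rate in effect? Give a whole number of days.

113 days

Let d = days at the first rate; then 366 − d days at the second rate.
€1638000 × [1.85%·d + 3.95%·(366−d)] / 366 = €54080.85
Solving gives d = 113, so the new rate took effect on 23 Apr 2000.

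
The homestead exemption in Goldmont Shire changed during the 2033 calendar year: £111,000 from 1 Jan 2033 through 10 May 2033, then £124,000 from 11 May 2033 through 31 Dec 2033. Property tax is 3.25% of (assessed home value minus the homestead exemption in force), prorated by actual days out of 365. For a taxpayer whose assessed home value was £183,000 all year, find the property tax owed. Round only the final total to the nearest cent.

1 Jan – 10 May 2033: 130 days, exemption £111,000 → (£183,000 − £111,000) × 3.25% × 130/365 = £833.4247
11 May – 31 Dec 2033: 235 days, exemption £124,000 → (£183,000 − £124,000) × 3.25% × 235/365 = £1,234.5548
Total = £2,067.9795

£2,067.98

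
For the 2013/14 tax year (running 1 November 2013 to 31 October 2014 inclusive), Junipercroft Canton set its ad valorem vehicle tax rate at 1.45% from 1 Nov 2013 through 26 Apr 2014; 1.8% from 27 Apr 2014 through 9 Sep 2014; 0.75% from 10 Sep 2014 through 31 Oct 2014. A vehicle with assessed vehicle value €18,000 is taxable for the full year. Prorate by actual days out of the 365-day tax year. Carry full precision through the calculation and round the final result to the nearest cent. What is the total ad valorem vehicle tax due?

€266.52

1 Nov 2013 – 26 Apr 2014: 177 days at 1.45% → €18,000 × 1.45% × 177/365 = €126.5671
27 Apr – 9 Sep 2014: 136 days at 1.8% → €18,000 × 1.8% × 136/365 = €120.7233
10 Sep – 31 Oct 2014: 52 days at 0.75% → €18,000 × 0.75% × 52/365 = €19.2329
Total = €266.5233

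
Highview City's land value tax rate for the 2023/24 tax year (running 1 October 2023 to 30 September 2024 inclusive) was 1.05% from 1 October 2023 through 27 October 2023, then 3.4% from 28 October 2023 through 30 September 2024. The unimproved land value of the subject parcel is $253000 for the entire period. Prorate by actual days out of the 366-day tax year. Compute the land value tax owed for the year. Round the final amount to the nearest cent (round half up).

1 October – 27 October 2023: 27 days at 1.05% → $253000 × 1.05% × 27/366 = $195.9713
28 October 2023 – 30 September 2024: 339 days at 3.4% → $253000 × 3.4% × 339/366 = $7967.4262
Total = $8163.3975

$8163.40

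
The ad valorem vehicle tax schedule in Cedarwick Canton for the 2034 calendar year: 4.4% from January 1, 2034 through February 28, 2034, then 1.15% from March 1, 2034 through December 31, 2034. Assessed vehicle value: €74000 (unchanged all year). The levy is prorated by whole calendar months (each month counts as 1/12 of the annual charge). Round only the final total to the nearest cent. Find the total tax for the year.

€1251.83

January 1 – February 28, 2034: 2 months at 4.4% → €74000 × 4.4% × 2/12 = €542.6667
March 1 – December 31, 2034: 10 months at 1.15% → €74000 × 1.15% × 10/12 = €709.1667
Total = €1251.8333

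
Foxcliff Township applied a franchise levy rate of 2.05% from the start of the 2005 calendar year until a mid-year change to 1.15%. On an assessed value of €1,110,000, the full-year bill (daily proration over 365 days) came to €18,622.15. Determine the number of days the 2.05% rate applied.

214 days

Let d = days at the first rate; then 365 − d days at the second rate.
€1,110,000 × [2.05%·d + 1.15%·(365−d)] / 365 = €18,622.15
Solving gives d = 214, so the new rate took effect on August 3, 2005.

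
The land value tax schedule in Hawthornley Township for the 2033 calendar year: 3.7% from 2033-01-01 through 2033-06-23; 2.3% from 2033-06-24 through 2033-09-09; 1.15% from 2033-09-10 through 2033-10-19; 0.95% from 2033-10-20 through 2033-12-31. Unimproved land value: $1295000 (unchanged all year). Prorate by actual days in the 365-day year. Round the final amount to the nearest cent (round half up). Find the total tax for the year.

$33299.24

2033-01-01 to 2033-06-23: 174 days at 3.7% → $1295000 × 3.7% × 174/365 = $22841.6712
2033-06-24 to 2033-09-09: 78 days at 2.3% → $1295000 × 2.3% × 78/365 = $6365.0137
2033-09-10 to 2033-10-19: 40 days at 1.15% → $1295000 × 1.15% × 40/365 = $1632.0548
2033-10-20 to 2033-12-31: 73 days at 0.95% → $1295000 × 0.95% × 73/365 = $2460.5000
Total = $33299.2397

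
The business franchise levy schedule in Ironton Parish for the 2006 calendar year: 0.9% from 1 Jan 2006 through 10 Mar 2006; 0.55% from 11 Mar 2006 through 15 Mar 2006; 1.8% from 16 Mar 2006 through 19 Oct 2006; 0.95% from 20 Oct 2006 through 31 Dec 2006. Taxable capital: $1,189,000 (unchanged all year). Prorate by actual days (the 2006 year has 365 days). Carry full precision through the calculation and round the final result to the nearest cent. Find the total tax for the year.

1 Jan – 10 Mar 2006: 69 days at 0.9% → $1,189,000 × 0.9% × 69/365 = $2,022.9288
11 Mar – 15 Mar 2006: 5 days at 0.55% → $1,189,000 × 0.55% × 5/365 = $89.5822
16 Mar – 19 Oct 2006: 218 days at 1.8% → $1,189,000 × 1.8% × 218/365 = $12,782.5644
20 Oct – 31 Dec 2006: 73 days at 0.95% → $1,189,000 × 0.95% × 73/365 = $2,259.1000
Total = $17,154.1753

$17,154.18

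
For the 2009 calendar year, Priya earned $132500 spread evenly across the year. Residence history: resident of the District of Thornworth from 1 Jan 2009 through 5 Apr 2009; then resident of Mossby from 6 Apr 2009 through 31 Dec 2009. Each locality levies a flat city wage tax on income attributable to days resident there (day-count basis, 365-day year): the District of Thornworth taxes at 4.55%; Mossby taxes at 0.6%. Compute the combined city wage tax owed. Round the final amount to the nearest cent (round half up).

The District of Thornworth, 1 Jan – 5 Apr 2009: 95 days → $132500 × 4.55% × 95/365 = $1569.1267
Mossby, 6 Apr – 31 Dec 2009: 270 days → $132500 × 0.6% × 270/365 = $588.0822
Total = $2157.2089

$2157.21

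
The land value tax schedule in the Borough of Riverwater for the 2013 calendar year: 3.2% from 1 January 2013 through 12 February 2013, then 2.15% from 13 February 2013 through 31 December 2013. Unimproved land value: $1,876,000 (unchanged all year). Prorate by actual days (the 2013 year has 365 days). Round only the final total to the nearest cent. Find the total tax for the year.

$42,654.59

1 January – 12 February 2013: 43 days at 3.2% → $1,876,000 × 3.2% × 43/365 = $7,072.2630
13 February – 31 December 2013: 322 days at 2.15% → $1,876,000 × 2.15% × 322/365 = $35,582.3233
Total = $42,654.5863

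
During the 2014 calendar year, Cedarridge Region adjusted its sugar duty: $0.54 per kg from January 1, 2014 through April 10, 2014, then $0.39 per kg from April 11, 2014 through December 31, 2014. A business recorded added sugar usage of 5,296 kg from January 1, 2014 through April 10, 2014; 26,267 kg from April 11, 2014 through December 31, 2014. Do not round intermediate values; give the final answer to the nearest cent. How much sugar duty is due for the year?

January 1 – April 10, 2014: 5,296 kg at $0.54/kg → $2,859.84
April 11 – December 31, 2014: 26,267 kg at $0.39/kg → $10,244.13

$13,103.97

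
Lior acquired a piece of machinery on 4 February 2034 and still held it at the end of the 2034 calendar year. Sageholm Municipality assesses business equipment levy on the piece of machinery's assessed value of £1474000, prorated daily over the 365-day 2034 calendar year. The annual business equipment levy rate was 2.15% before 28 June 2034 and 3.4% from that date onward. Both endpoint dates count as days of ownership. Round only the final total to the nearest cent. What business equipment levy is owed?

4 February – 27 June 2034: 144 days at 2.15% → £1474000 × 2.15% × 144/365 = £12502.7507
28 June – 31 December 2034: 187 days at 3.4% → £1474000 × 3.4% × 187/365 = £25675.8685
Total = £38178.6192

£38178.62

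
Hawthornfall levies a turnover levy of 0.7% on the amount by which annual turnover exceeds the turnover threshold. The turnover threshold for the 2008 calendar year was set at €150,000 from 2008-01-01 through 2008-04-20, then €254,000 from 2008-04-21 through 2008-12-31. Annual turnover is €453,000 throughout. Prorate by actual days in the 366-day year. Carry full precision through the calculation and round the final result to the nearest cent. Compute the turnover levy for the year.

2008-01-01 to 2008-04-20: 111 days, exemption €150,000 → (€453,000 − €150,000) × 0.7% × 111/366 = €643.2541
2008-04-21 to 2008-12-31: 255 days, exemption €254,000 → (€453,000 − €254,000) × 0.7% × 255/366 = €970.5328
Total = €1,613.7869

€1,613.79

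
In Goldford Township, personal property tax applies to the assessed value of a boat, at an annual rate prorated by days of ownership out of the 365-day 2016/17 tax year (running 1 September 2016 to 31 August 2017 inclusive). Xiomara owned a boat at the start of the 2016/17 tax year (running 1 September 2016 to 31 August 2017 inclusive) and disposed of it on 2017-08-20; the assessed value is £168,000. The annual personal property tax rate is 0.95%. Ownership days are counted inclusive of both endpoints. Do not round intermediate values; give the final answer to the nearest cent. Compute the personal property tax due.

£1,547.90

Days held (2016-09-01 to 2017-08-20): 354 out of 365
Tax = £168,000 × 0.95% × 354/365 = £1,547.9014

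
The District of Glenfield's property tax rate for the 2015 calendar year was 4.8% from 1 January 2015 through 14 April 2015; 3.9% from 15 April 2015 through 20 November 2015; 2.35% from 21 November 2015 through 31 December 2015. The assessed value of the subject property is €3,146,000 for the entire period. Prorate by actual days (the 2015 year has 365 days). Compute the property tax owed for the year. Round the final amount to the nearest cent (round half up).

1 January – 14 April 2015: 104 days at 4.8% → €3,146,000 × 4.8% × 104/365 = €43,026.9370
15 April – 20 November 2015: 220 days at 3.9% → €3,146,000 × 3.9% × 220/365 = €73,952.5479
21 November – 31 December 2015: 41 days at 2.35% → €3,146,000 × 2.35% × 41/365 = €8,304.5781
Total = €125,284.0630

€125,284.06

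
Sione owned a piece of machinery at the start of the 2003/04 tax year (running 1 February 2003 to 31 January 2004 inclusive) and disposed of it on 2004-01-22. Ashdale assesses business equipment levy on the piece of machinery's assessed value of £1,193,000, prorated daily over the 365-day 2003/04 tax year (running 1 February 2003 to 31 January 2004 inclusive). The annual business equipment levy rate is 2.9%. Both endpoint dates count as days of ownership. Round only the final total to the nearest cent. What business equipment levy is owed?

£33,743.92

Days held (2003-02-01 to 2004-01-22): 356 out of 365
Tax = £1,193,000 × 2.9% × 356/365 = £33,743.9233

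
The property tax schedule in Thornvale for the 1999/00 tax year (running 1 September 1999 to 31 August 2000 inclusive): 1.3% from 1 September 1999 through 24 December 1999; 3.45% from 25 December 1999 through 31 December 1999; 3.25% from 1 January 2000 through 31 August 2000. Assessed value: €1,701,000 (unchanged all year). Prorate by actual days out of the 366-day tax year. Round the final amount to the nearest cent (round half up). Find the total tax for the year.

1 September – 24 December 1999: 115 days at 1.3% → €1,701,000 × 1.3% × 115/366 = €6,948.0738
25 December – 31 December 1999: 7 days at 3.45% → €1,701,000 × 3.45% × 7/366 = €1,122.3811
1 January – 31 August 2000: 244 days at 3.25% → €1,701,000 × 3.25% × 244/366 = €36,855.0000
Total = €44,925.4549

€44,925.45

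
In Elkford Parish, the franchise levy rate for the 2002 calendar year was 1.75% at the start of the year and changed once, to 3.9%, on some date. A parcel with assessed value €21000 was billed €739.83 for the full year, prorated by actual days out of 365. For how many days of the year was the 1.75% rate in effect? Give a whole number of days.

64 days

Let d = days at the first rate; then 365 − d days at the second rate.
€21000 × [1.75%·d + 3.9%·(365−d)] / 365 = €739.83
Solving gives d = 64, so the new rate took effect on 6 March 2002.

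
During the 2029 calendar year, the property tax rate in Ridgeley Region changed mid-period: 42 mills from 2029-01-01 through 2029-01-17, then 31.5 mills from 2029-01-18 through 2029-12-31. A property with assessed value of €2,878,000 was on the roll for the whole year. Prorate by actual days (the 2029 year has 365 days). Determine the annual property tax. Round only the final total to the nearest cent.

€92,064.46

2029-01-01 to 2029-01-17: 17 days at 42 mills → €2,878,000 × 4.2% × 17/365 = €5,629.8411
2029-01-18 to 2029-12-31: 348 days at 31.5 mills → €2,878,000 × 3.15% × 348/365 = €86,434.6192
Total = €92,064.4603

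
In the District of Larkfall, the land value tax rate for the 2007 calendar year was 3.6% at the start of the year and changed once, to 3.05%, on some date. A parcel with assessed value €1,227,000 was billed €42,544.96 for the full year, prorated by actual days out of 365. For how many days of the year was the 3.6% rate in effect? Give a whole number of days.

Let d = days at the first rate; then 365 − d days at the second rate.
€1,227,000 × [3.6%·d + 3.05%·(365−d)] / 365 = €42,544.96
Solving gives d = 277, so the new rate took effect on October 5, 2007.

277 days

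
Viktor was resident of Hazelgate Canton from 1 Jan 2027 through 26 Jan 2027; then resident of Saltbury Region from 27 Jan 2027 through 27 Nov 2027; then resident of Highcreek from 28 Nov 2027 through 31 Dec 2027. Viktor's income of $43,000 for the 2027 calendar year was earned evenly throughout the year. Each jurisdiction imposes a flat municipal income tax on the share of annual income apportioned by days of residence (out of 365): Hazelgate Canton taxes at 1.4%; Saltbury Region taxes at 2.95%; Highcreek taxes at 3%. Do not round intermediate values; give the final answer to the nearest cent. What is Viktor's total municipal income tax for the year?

$1,223.03

Hazelgate Canton, 1 Jan – 26 Jan 2027: 26 days → $43,000 × 1.4% × 26/365 = $42.8822
Saltbury Region, 27 Jan – 27 Nov 2027: 305 days → $43,000 × 2.95% × 305/365 = $1,059.9795
Highcreek, 28 Nov – 31 Dec 2027: 34 days → $43,000 × 3% × 34/365 = $120.1644
Total = $1,223.0260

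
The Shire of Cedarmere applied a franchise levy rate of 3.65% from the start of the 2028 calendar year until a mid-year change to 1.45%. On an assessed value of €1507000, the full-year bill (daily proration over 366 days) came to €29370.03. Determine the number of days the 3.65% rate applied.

83 days

Let d = days at the first rate; then 366 − d days at the second rate.
€1507000 × [3.65%·d + 1.45%·(366−d)] / 366 = €29370.03
Solving gives d = 83, so the new rate took effect on 24 Mar 2028.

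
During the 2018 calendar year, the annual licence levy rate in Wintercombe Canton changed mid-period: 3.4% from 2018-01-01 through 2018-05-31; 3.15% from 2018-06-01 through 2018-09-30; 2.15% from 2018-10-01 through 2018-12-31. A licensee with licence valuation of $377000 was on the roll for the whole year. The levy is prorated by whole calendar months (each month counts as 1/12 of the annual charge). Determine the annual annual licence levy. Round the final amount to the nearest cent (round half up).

2018-01-01 to 2018-05-31: 5 months at 3.4% → $377000 × 3.4% × 5/12 = $5340.8333
2018-06-01 to 2018-09-30: 4 months at 3.15% → $377000 × 3.15% × 4/12 = $3958.5000
2018-10-01 to 2018-12-31: 3 months at 2.15% → $377000 × 2.15% × 3/12 = $2026.3750
Total = $11325.7083

$11325.71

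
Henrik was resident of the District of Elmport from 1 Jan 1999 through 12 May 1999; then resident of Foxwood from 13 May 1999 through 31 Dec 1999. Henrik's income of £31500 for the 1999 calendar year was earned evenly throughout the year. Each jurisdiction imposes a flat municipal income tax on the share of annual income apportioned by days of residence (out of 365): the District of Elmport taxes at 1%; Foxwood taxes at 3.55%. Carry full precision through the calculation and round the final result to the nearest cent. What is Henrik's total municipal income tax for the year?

The District of Elmport, 1 Jan – 12 May 1999: 132 days → £31500 × 1% × 132/365 = £113.9178
Foxwood, 13 May – 31 Dec 1999: 233 days → £31500 × 3.55% × 233/365 = £713.8418
Total = £827.7596

£827.76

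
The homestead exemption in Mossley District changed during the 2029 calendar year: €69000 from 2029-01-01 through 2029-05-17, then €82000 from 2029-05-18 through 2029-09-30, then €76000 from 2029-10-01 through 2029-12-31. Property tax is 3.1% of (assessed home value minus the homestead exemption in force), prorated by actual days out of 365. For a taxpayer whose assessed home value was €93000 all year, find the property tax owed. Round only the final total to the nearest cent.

2029-01-01 to 2029-05-17: 137 days, exemption €69000 → (€93000 − €69000) × 3.1% × 137/365 = €279.2548
2029-05-18 to 2029-09-30: 136 days, exemption €82000 → (€93000 − €82000) × 3.1% × 136/365 = €127.0575
2029-10-01 to 2029-12-31: 92 days, exemption €76000 → (€93000 − €76000) × 3.1% × 92/365 = €132.8329
Total = €539.1452

€539.15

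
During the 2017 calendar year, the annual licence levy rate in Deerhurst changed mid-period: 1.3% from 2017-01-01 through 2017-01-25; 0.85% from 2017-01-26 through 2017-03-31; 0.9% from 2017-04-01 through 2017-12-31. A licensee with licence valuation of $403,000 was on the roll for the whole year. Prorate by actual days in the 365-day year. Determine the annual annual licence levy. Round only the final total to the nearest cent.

2017-01-01 to 2017-01-25: 25 days at 1.3% → $403,000 × 1.3% × 25/365 = $358.8356
2017-01-26 to 2017-03-31: 65 days at 0.85% → $403,000 × 0.85% × 65/365 = $610.0205
2017-04-01 to 2017-12-31: 275 days at 0.9% → $403,000 × 0.9% × 275/365 = $2,732.6712
Total = $3,701.5274

$3,701.53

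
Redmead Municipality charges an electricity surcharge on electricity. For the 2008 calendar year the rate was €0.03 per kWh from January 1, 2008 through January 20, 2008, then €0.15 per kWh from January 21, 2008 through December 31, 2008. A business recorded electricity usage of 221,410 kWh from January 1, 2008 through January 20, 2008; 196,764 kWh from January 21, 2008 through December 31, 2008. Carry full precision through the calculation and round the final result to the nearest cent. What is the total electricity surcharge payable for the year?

January 1 – January 20, 2008: 221,410 kWh at €0.03/kWh → €6,642.30
January 21 – December 31, 2008: 196,764 kWh at €0.15/kWh → €29,514.60

€36,156.90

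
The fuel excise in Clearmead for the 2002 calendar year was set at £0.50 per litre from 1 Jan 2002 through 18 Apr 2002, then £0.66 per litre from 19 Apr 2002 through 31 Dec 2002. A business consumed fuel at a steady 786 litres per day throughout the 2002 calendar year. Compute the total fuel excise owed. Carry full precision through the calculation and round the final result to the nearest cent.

£175765.32

1 Jan – 18 Apr 2002: 108 days × 786 litres/day = 84,888 litres at £0.50/litre → £42444.00
19 Apr – 31 Dec 2002: 257 days × 786 litres/day = 202,002 litres at £0.66/litre → £133321.32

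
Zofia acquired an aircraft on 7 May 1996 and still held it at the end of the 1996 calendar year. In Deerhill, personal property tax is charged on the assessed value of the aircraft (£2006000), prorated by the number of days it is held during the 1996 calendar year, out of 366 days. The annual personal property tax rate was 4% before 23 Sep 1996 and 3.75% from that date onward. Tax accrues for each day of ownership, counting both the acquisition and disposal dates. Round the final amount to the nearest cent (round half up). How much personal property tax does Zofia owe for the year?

7 May – 22 Sep 1996: 139 days at 4% → £2006000 × 4% × 139/366 = £30473.6612
23 Sep – 31 Dec 1996: 100 days at 3.75% → £2006000 × 3.75% × 100/366 = £20553.2787
Total = £51026.9399

£51026.94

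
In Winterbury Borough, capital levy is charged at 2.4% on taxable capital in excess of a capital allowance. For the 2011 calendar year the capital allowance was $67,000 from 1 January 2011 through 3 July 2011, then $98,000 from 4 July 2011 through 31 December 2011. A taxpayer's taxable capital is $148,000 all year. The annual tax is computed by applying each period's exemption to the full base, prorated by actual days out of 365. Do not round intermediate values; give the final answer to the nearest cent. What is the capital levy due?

1 January – 3 July 2011: 184 days, exemption $67,000 → ($148,000 − $67,000) × 2.4% × 184/365 = $979.9890
4 July – 31 December 2011: 181 days, exemption $98,000 → ($148,000 − $98,000) × 2.4% × 181/365 = $595.0685
Total = $1,575.0575

$1,575.06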